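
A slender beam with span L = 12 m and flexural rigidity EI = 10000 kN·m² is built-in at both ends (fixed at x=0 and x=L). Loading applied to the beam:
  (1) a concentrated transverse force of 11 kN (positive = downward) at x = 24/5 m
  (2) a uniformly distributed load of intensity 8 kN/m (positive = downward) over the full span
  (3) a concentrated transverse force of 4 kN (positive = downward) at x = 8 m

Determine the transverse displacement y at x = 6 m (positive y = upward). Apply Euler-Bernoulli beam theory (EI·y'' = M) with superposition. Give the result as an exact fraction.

Load 1 — point force P=11 kN at a=24/5 m (b=L-a=36/5):
  y_1 = -Pa²(L-x)²(3bL-(3b+a)(L-x))/(6L³EI)  [x>a] = -11·(24/5)²·(12-6)²·(3·(36/5)·12-(3·(36/5)+(24/5))·(12-6))/(6·12³·10000) = -693/78125 m
Load 2 — uniform load w=8 kN/m over full span:
  y_2 = -wx²(L-x)²/(24EI) = -8·6²·(12-6)²/(24·10000) = -27/625 m
Load 3 — point force P=4 kN at a=8 m (b=L-a=4):
  y_3 = -Pb²x²(3aL-(3a+b)x)/(6L³EI)  [x≤a] = -4·4²·6²·(3·8·12-(3·8+4)·6)/(6·12³·10000) = -1/375 m
Superposition: y = Σ y_i = -12829/234375 m ≈ -0.054737 m

y(6) = -12829/234375 m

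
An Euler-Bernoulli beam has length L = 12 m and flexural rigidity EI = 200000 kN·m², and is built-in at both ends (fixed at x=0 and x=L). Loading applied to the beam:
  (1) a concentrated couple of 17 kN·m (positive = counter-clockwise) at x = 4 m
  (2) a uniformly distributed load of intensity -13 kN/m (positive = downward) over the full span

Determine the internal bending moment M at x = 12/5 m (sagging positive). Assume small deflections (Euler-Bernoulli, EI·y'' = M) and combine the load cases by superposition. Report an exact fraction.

Load 1 — applied couple M₀=17 kN·m at a=4 m (b=L-a=8):
  M_1 = R_Ax - M_A  [x≤a] with R_A=17/9, M_A=0 = (17/9)·(12/5) - 0 = 68/15 kN·m
Load 2 — uniform load w=-13 kN/m over full span:
  M_2 = wLx/2 - wL²/12 - wx²/2 = (-13)·12·(12/5)/2 - (-13)·12²/12 - (-13)·(12/5)²/2 = 156/25 kN·m
Superposition: M = Σ M_i = 808/75 kN·m ≈ 10.773333 kN·m

M(12/5) = 808/75 kN·m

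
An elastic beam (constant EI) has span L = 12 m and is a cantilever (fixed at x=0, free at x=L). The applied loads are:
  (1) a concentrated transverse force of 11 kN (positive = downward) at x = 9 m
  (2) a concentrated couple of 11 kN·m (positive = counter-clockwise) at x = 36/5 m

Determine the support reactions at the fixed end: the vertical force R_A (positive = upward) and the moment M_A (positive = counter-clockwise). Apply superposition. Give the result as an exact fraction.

R_A = 11 kN, M_A = 88 kN·m

Load 1 — point force P=11 kN at a=9 m (b=L-a=3):
  R_A = P = 11 kN
  M_A = Pa = 11·9 = 99 kN·m
Load 2 — applied couple M₀=11 kN·m at a=36/5 m (b=L-a=24/5):
  R_A = 0 kN
  M_A = -M₀ = -11 kN·m
Superposition: R_A = 11 kN, M_A = 88 kN·m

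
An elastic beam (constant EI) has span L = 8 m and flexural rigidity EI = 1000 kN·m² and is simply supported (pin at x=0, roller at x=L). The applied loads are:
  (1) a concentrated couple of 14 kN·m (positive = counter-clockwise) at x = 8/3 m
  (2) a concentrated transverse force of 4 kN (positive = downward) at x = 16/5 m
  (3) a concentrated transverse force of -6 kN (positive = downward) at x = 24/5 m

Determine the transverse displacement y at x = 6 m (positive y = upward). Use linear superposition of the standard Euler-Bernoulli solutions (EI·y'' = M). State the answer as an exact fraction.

Load 1 — applied couple M₀=14 kN·m at a=8/3 m (b=L-a=16/3):
  y_1 = (M₀x³/(6L)-M₀(x-a)²/2+C₁x)/EI  [x>a] with C₁=M₀(3b²-L²)/(6L)=56/9 = (14·6³/(6·8)-14·(6-(8/3))²/2+(56/9)·6)/1000 = 203/9000 m
Load 2 — point force P=4 kN at a=16/5 m (b=L-a=24/5):
  y_2 = -Pa(L-x)(2Lx-a²-x²)/(6LEI)  [x>a] = -4·(16/5)·(8-6)·(2·8·6-(16/5)²-6²)/(6·8·1000) = -1244/46875 m
Load 3 — point force P=-6 kN at a=24/5 m (b=L-a=16/5):
  y_3 = -Pa(L-x)(2Lx-a²-x²)/(6LEI)  [x>a] = -(-6)·(24/5)·(8-6)·(2·8·6-(24/5)²-6²)/(6·8·1000) = 693/15625 m
Superposition: y = Σ y_i = 9083/225000 m ≈ 0.040369 m

y(6) = 9083/225000 m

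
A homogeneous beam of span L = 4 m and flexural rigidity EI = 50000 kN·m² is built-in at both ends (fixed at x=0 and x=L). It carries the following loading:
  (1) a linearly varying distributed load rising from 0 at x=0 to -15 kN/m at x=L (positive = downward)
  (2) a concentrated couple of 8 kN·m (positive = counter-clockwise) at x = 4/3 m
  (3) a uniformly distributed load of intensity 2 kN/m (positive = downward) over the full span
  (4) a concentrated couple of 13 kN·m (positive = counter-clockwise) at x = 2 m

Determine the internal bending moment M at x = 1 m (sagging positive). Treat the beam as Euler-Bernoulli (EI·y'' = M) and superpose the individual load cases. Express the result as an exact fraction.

M(1) = 17/4 kN·m

Load 1 — triangular load w₀=-15 kN/m (0→w₀ over full span):
  M_1 = 3w₀Lx/20 - w₀L²/30 - w₀x³/(6L) = 3·(-15)·4·1/20 - (-15)·4²/30 - (-15)·1³/(6·4) = -3/8 kN·m
Load 2 — applied couple M₀=8 kN·m at a=4/3 m (b=L-a=8/3):
  M_2 = R_Ax - M_A  [x≤a] with R_A=8/3, M_A=0 = (8/3)·1 - 0 = 8/3 kN·m
Load 3 — uniform load w=2 kN/m over full span:
  M_3 = wLx/2 - wL²/12 - wx²/2 = 2·4·1/2 - 2·4²/12 - 2·1²/2 = 1/3 kN·m
Load 4 — applied couple M₀=13 kN·m at a=2 m (b=L-a=2):
  M_4 = R_Ax - M_A  [x≤a] with R_A=39/8, M_A=13/4 = (39/8)·1 - (13/4) = 13/8 kN·m
Superposition: M = Σ M_i = 17/4 kN·m ≈ 4.250000 kN·m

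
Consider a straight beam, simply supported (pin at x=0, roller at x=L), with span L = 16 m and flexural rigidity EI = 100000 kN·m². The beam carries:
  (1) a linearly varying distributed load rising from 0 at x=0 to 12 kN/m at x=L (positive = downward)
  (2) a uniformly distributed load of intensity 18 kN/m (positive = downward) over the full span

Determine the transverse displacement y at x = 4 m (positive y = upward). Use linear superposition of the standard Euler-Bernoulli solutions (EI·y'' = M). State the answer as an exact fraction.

Load 1 — triangular load w₀=12 kN/m (0→w₀ over full span):
  y_1 = -w₀x(7L⁴-10L²x²+3x⁴)/(360LEI) = -12·4·(7·16⁴-10·16²·4²+3·4⁴)/(360·16·100000) = -109/3125 m
Load 2 — uniform load w=18 kN/m over full span:
  y_2 = -wx(L³-2Lx²+x³)/(24EI) = -18·4·(16³-2·16·4²+4³)/(24·100000) = -342/3125 m
Superposition: y = Σ y_i = -451/3125 m ≈ -0.144320 m

y(4) = -451/3125 m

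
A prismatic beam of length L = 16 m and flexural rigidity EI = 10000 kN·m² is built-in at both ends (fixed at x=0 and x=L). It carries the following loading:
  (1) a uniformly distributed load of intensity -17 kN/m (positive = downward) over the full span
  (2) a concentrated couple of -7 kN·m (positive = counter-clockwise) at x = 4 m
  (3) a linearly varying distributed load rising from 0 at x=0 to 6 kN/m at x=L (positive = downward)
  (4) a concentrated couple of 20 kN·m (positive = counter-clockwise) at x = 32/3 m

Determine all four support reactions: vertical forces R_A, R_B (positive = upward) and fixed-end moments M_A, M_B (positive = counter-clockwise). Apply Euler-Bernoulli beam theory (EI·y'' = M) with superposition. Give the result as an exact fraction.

R_A = -231217/1920 kN, M_A = -24279/80 kN·m, R_B = -198863/1920 kN, M_B = 68083/240 kN·m

Load 1 — uniform load w=-17 kN/m over full span:
  R_A = wL/2 = (-17)·16/2 = -136 kN
  M_A = wL²/12 = (-17)·16²/12 = -1088/3 kN·m
  R_B = wL/2 = (-17)·16/2 = -136 kN
  M_B = -wL²/12 = -(-17)·16²/12 = 1088/3 kN·m
Load 2 — applied couple M₀=-7 kN·m at a=4 m (b=L-a=12):
  R_A = 6M₀ab/L³ = 6·(-7)·4·12/16³ = -63/128 kN
  M_A = M₀b(2a-b)/L² = (-7)·12·(2·4-12)/16² = 21/16 kN·m
  R_B = -6M₀ab/L³ = -6·(-7)·4·12/16³ = 63/128 kN
  M_B = M₀a(2b-a)/L² = (-7)·4·(2·12-4)/16² = -35/16 kN·m
Load 3 — triangular load w₀=6 kN/m (0→w₀ over full span):
  R_A = 3w₀L/20 = 3·6·16/20 = 72/5 kN
  M_A = w₀L²/30 = 6·16²/30 = 256/5 kN·m
  R_B = 7w₀L/20 = 7·6·16/20 = 168/5 kN
  M_B = -w₀L²/20 = -6·16²/20 = -384/5 kN·m
Load 4 — applied couple M₀=20 kN·m at a=32/3 m (b=L-a=16/3):
  R_A = 6M₀ab/L³ = 6·20·(32/3)·(16/3)/16³ = 5/3 kN
  M_A = M₀b(2a-b)/L² = 20·(16/3)·(2·(32/3)-(16/3))/16² = 20/3 kN·m
  R_B = -6M₀ab/L³ = -6·20·(32/3)·(16/3)/16³ = -5/3 kN
  M_B = M₀a(2b-a)/L² = 20·(32/3)·(2·(16/3)-(32/3))/16² = 0 kN·m
Superposition: R_A = -231217/1920 kN, M_A = -24279/80 kN·m, R_B = -198863/1920 kN, M_B = 68083/240 kN·m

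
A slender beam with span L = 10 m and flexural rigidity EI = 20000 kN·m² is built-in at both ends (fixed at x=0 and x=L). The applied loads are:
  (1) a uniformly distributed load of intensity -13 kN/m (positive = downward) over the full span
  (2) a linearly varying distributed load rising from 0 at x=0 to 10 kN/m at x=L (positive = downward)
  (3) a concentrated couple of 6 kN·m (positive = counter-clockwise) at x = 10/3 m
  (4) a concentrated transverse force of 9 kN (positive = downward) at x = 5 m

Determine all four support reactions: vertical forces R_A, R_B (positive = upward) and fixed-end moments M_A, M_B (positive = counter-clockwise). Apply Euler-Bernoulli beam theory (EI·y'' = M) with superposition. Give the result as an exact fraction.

R_A = -447/10 kN, M_A = -255/4 kN·m, R_B = -263/10 kN, M_B = 589/12 kN·m

Load 1 — uniform load w=-13 kN/m over full span:
  R_A = wL/2 = (-13)·10/2 = -65 kN
  M_A = wL²/12 = (-13)·10²/12 = -325/3 kN·m
  R_B = wL/2 = (-13)·10/2 = -65 kN
  M_B = -wL²/12 = -(-13)·10²/12 = 325/3 kN·m
Load 2 — triangular load w₀=10 kN/m (0→w₀ over full span):
  R_A = 3w₀L/20 = 3·10·10/20 = 15 kN
  M_A = w₀L²/30 = 10·10²/30 = 100/3 kN·m
  R_B = 7w₀L/20 = 7·10·10/20 = 35 kN
  M_B = -w₀L²/20 = -10·10²/20 = -50 kN·m
Load 3 — applied couple M₀=6 kN·m at a=10/3 m (b=L-a=20/3):
  R_A = 6M₀ab/L³ = 6·6·(10/3)·(20/3)/10³ = 4/5 kN
  M_A = M₀b(2a-b)/L² = 6·(20/3)·(2·(10/3)-(20/3))/10² = 0 kN·m
  R_B = -6M₀ab/L³ = -6·6·(10/3)·(20/3)/10³ = -4/5 kN
  M_B = M₀a(2b-a)/L² = 6·(10/3)·(2·(20/3)-(10/3))/10² = 2 kN·m
Load 4 — point force P=9 kN at a=5 m (b=L-a=5):
  R_A = Pb²(3a+b)/L³ = 9·5²·(3·5+5)/10³ = 9/2 kN
  M_A = Pab²/L² = 9·5·5²/10² = 45/4 kN·m
  R_B = Pa²(a+3b)/L³ = 9·5²·(5+3·5)/10³ = 9/2 kN
  M_B = -Pa²b/L² = -9·5²·5/10² = -45/4 kN·m
Superposition: R_A = -447/10 kN, M_A = -255/4 kN·m, R_B = -263/10 kN, M_B = 589/12 kN·m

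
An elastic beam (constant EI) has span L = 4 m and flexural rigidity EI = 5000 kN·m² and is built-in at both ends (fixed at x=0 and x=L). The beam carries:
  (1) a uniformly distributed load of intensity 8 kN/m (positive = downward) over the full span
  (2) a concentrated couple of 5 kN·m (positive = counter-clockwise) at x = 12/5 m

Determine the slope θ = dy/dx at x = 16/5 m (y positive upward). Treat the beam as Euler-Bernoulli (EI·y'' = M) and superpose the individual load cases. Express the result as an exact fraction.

θ(16/5) = 131/156250 rad

Load 1 — uniform load w=8 kN/m over full span:
  θ_1 = -wx(L-x)(L-2x)/(12EI) = -8·(16/5)·(4-(16/5))·(4-2·(16/5))/(12·5000) = 64/78125 rad
Load 2 — applied couple M₀=5 kN·m at a=12/5 m (b=L-a=8/5):
  θ_2 = (R_Ax²/2 - M_Ax - M₀(x-a))/EI  [x>a] with R_A=9/5, M_A=8/5 = ((9/5)·(16/5)²/2 - (8/5)·(16/5) - 5·((16/5)-(12/5)))/5000 = 3/156250 rad
Superposition: θ = Σ θ_i = 131/156250 rad ≈ 0.000838 rad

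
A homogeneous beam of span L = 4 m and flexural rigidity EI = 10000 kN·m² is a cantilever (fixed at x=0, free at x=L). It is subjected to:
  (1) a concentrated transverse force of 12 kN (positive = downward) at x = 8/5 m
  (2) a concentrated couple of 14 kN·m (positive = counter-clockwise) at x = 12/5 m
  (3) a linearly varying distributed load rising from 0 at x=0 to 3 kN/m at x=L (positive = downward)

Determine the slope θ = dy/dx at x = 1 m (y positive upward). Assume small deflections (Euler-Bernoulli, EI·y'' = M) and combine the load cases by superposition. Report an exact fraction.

Load 1 — point force P=12 kN at a=8/5 m (b=L-a=12/5):
  θ_1 = -Px(2a-x)/(2EI)  [x≤a] = -12·1·(2·(8/5)-1)/(2·10000) = -33/25000 rad
Load 2 — applied couple M₀=14 kN·m at a=12/5 m (b=L-a=8/5):
  θ_2 = M₀x/EI  [x≤a] = 14·1/10000 = 7/5000 rad
Load 3 — triangular load w₀=3 kN/m (0→w₀ over full span):
  θ_3 = (w₀Lx²/4-w₀L²x/3-w₀x⁴/(24L))/EI = (3·4·1²/4-3·4²·1/3-3·1⁴/(24·4))/10000 = -417/320000 rad
Superposition: θ = Σ θ_i = -1957/1600000 rad ≈ -0.001223 rad

θ(1) = -1957/1600000 rad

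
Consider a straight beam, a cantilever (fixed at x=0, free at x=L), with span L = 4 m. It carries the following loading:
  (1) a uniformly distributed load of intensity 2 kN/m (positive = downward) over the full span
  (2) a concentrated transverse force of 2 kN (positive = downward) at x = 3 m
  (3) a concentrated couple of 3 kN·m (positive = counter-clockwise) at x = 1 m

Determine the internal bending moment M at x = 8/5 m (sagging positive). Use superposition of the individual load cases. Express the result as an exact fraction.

Load 1 — uniform load w=2 kN/m over full span:
  M_1 = -w(L-x)²/2 = -2·(4-(8/5))²/2 = -144/25 kN·m
Load 2 — point force P=2 kN at a=3 m (b=L-a=1):
  M_2 = -P(a-x)  [x≤a] = -2·(3-(8/5)) = -14/5 kN·m
Load 3 — applied couple M₀=3 kN·m at a=1 m (b=L-a=3):
  M_3 = 0  [x>a] = 0 kN·m
Superposition: M = Σ M_i = -214/25 kN·m ≈ -8.560000 kN·m

M(8/5) = -214/25 kN·m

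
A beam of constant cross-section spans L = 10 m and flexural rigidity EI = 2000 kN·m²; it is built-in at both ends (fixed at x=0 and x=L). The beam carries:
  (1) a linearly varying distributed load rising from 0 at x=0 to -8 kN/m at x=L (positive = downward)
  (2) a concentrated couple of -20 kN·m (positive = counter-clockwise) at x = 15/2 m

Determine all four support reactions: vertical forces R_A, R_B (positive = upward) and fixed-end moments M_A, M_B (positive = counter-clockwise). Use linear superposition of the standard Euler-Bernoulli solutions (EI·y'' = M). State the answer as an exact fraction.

R_A = -57/4 kN, M_A = -395/12 kN·m, R_B = -103/4 kN, M_B = 175/4 kN·m

Load 1 — triangular load w₀=-8 kN/m (0→w₀ over full span):
  R_A = 3w₀L/20 = 3·(-8)·10/20 = -12 kN
  M_A = w₀L²/30 = (-8)·10²/30 = -80/3 kN·m
  R_B = 7w₀L/20 = 7·(-8)·10/20 = -28 kN
  M_B = -w₀L²/20 = -(-8)·10²/20 = 40 kN·m
Load 2 — applied couple M₀=-20 kN·m at a=15/2 m (b=L-a=5/2):
  R_A = 6M₀ab/L³ = 6·(-20)·(15/2)·(5/2)/10³ = -9/4 kN
  M_A = M₀b(2a-b)/L² = (-20)·(5/2)·(2·(15/2)-(5/2))/10² = -25/4 kN·m
  R_B = -6M₀ab/L³ = -6·(-20)·(15/2)·(5/2)/10³ = 9/4 kN
  M_B = M₀a(2b-a)/L² = (-20)·(15/2)·(2·(5/2)-(15/2))/10² = 15/4 kN·m
Superposition: R_A = -57/4 kN, M_A = -395/12 kN·m, R_B = -103/4 kN, M_B = 175/4 kN·m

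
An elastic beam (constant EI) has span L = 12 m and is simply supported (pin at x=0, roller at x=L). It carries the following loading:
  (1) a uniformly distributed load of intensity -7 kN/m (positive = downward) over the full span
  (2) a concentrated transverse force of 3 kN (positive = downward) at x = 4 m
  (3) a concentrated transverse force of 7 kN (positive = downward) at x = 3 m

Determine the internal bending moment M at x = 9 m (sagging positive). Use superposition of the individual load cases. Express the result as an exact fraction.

Load 1 — uniform load w=-7 kN/m over full span:
  M_1 = wx(L-x)/2 = (-7)·9·(12-9)/2 = -189/2 kN·m
Load 2 — point force P=3 kN at a=4 m (b=L-a=8):
  M_2 = Pa(L-x)/L  [x>a] = 3·4·(12-9)/12 = 3 kN·m
Load 3 — point force P=7 kN at a=3 m (b=L-a=9):
  M_3 = Pa(L-x)/L  [x>a] = 7·3·(12-9)/12 = 21/4 kN·m
Superposition: M = Σ M_i = -345/4 kN·m ≈ -86.250000 kN·m

M(9) = -345/4 kN·m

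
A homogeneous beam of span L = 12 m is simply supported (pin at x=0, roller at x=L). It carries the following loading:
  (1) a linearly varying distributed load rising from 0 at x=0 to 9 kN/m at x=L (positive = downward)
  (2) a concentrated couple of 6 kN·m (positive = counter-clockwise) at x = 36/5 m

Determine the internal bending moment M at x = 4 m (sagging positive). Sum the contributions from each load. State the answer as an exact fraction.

Load 1 — triangular load w₀=9 kN/m (0→w₀ over full span):
  M_1 = w₀Lx/6 - w₀x³/(6L) = 9·12·4/6 - 9·4³/(6·12) = 64 kN·m
Load 2 — applied couple M₀=6 kN·m at a=36/5 m (b=L-a=24/5):
  M_2 = M₀x/L  [x≤a] = 6·4/12 = 2 kN·m
Superposition: M = Σ M_i = 66 kN·m ≈ 66.000000 kN·m

M(4) = 66 kN·m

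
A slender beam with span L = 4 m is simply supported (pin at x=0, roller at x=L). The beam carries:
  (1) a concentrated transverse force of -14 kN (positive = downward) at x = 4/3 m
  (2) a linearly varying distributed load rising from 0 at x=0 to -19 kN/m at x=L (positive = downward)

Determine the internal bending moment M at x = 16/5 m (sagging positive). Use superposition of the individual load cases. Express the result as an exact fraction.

Load 1 — point force P=-14 kN at a=4/3 m (b=L-a=8/3):
  M_1 = Pa(L-x)/L  [x>a] = (-14)·(4/3)·(4-(16/5))/4 = -56/15 kN·m
Load 2 — triangular load w₀=-19 kN/m (0→w₀ over full span):
  M_2 = w₀Lx/6 - w₀x³/(6L) = (-19)·4·(16/5)/6 - (-19)·(16/5)³/(6·4) = -1824/125 kN·m
Superposition: M = Σ M_i = -6872/375 kN·m ≈ -18.325333 kN·m

M(16/5) = -6872/375 kN·m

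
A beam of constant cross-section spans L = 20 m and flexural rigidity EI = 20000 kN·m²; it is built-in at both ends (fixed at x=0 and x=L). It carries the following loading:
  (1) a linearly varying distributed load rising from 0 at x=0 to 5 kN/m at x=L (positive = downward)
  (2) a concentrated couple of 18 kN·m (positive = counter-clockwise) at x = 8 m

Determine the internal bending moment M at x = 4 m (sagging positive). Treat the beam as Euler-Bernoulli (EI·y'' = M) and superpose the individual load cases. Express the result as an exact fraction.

Load 1 — triangular load w₀=5 kN/m (0→w₀ over full span):
  M_1 = 3w₀Lx/20 - w₀L²/30 - w₀x³/(6L) = 3·5·20·4/20 - 5·20²/30 - 5·4³/(6·20) = -28/3 kN·m
Load 2 — applied couple M₀=18 kN·m at a=8 m (b=L-a=12):
  M_2 = R_Ax - M_A  [x≤a] with R_A=162/125, M_A=54/25 = (162/125)·4 - (54/25) = 378/125 kN·m
Superposition: M = Σ M_i = -2366/375 kN·m ≈ -6.309333 kN·m

M(4) = -2366/375 kN·m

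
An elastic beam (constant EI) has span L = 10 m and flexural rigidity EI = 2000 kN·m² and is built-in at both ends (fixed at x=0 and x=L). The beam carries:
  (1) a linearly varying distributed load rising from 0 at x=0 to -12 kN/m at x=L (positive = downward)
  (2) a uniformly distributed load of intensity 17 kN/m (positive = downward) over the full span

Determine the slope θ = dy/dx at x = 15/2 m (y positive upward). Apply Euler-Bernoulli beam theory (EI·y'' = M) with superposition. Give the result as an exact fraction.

θ(15/2) = 217/5120 rad

Load 1 — triangular load w₀=-12 kN/m (0→w₀ over full span):
  θ_1 = -w₀(2x(L-x)(L-2x)(x+2L)+x²(L-x)²)/(120LEI) = -(-12)·(2·(15/2)·(10-(15/2))·(10-2·(15/2))·((15/2)+2·10)+(15/2)²·(10-(15/2))²)/(120·10·2000) = -123/5120 rad
Load 2 — uniform load w=17 kN/m over full span:
  θ_2 = -wx(L-x)(L-2x)/(12EI) = -17·(15/2)·(10-(15/2))·(10-2·(15/2))/(12·2000) = 17/256 rad
Superposition: θ = Σ θ_i = 217/5120 rad ≈ 0.042383 rad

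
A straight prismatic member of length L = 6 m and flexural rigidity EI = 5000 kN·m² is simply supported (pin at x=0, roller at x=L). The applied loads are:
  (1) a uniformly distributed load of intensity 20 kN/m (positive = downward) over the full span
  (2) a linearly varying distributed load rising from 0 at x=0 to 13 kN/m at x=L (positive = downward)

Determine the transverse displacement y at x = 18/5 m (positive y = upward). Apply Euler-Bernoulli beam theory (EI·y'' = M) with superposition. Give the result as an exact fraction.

y(18/5) = -835542/9765625 m

Load 1 — uniform load w=20 kN/m over full span:
  y_1 = -wx(L³-2Lx²+x³)/(24EI) = -20·(18/5)·(6³-2·6·(18/5)²+(18/5)³)/(24·5000) = -5022/78125 m
Load 2 — triangular load w₀=13 kN/m (0→w₀ over full span):
  y_2 = -w₀x(7L⁴-10L²x²+3x⁴)/(360LEI) = -13·(18/5)·(7·6⁴-10·6²·(18/5)²+3·(18/5)⁴)/(360·6·5000) = -207792/9765625 m
Superposition: y = Σ y_i = -835542/9765625 m ≈ -0.085560 m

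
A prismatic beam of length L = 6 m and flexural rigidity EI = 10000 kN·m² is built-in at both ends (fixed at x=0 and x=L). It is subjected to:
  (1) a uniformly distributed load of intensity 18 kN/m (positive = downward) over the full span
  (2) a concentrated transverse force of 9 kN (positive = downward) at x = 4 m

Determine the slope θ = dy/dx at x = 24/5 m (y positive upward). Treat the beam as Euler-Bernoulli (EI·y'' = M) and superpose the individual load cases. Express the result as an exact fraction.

Load 1 — uniform load w=18 kN/m over full span:
  θ_1 = -wx(L-x)(L-2x)/(12EI) = -18·(24/5)·(6-(24/5))·(6-2·(24/5))/(12·10000) = 243/78125 rad
Load 2 — point force P=9 kN at a=4 m (b=L-a=2):
  θ_2 = Pa²(L-x)(2bL-(3b+a)(L-x))/(2L³EI)  [x>a] = 9·4²·(6-(24/5))·(2·2·6-(3·2+4)·(6-(24/5)))/(2·6³·10000) = 3/6250 rad
Superposition: θ = Σ θ_i = 561/156250 rad ≈ 0.003590 rad

θ(24/5) = 561/156250 rad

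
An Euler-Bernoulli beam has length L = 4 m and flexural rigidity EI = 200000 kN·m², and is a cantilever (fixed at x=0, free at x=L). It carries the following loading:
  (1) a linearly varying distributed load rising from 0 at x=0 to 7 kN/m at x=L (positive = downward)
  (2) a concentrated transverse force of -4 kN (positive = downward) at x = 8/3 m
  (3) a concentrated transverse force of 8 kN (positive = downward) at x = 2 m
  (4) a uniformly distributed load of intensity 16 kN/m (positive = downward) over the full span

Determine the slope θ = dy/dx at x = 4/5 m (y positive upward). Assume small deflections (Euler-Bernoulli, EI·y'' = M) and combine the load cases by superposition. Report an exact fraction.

θ(4/5) = -26177/46875000 rad

Load 1 — triangular load w₀=7 kN/m (0→w₀ over full span):
  θ_1 = (w₀Lx²/4-w₀L²x/3-w₀x⁴/(24L))/EI = (7·4·(4/5)²/4-7·4²·(4/5)/3-7·(4/5)⁴/(24·4))/200000 = -5957/46875000 rad
Load 2 — point force P=-4 kN at a=8/3 m (b=L-a=4/3):
  θ_2 = -Px(2a-x)/(2EI)  [x≤a] = -(-4)·(4/5)·(2·(8/3)-(4/5))/(2·200000) = 17/468750 rad
Load 3 — point force P=8 kN at a=2 m (b=L-a=2):
  θ_3 = -Px(2a-x)/(2EI)  [x≤a] = -8·(4/5)·(2·2-(4/5))/(2·200000) = -4/78125 rad
Load 4 — uniform load w=16 kN/m over full span:
  θ_4 = -wx(x²-3Lx+3L²)/(6EI) = -16·(4/5)·((4/5)²-3·4·(4/5)+3·4²)/(6·200000) = -488/1171875 rad
Superposition: θ = Σ θ_i = -26177/46875000 rad ≈ -0.000558 rad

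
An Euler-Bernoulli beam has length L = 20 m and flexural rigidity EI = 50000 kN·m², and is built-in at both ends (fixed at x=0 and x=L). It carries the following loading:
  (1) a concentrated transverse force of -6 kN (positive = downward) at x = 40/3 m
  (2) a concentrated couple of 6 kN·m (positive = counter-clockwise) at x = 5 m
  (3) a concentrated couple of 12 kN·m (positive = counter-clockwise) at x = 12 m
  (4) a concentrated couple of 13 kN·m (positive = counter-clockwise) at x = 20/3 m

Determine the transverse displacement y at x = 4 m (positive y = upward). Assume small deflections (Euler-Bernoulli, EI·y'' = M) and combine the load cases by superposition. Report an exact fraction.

y(4) = 185149/168750000 m

Load 1 — point force P=-6 kN at a=40/3 m (b=L-a=20/3):
  y_1 = -Pb²x²(3aL-(3a+b)x)/(6L³EI)  [x≤a] = -(-6)·(20/3)²·4²·(3·(40/3)·20-(3·(40/3)+(20/3))·4)/(6·20³·50000) = 92/84375 m
Load 2 — applied couple M₀=6 kN·m at a=5 m (b=L-a=15):
  y_2 = (R_Ax³/6 - M_Ax²/2)/EI  [x≤a] with R_A=27/80, M_A=-9/8 = ((27/80)·4³/6 - (-9/8)·4²/2)/50000 = 63/250000 m
Load 3 — applied couple M₀=12 kN·m at a=12 m (b=L-a=8):
  y_3 = (R_Ax³/6 - M_Ax²/2)/EI  [x≤a] with R_A=108/125, M_A=96/25 = ((108/125)·4³/6 - (96/25)·4²/2)/50000 = -168/390625 m
Load 4 — applied couple M₀=13 kN·m at a=20/3 m (b=L-a=40/3):
  y_4 = (R_Ax³/6 - M_Ax²/2)/EI  [x≤a] with R_A=13/15, M_A=0 = ((13/15)·4³/6 - 0·4²/2)/50000 = 26/140625 m
Superposition: y = Σ y_i = 185149/168750000 m ≈ 0.001097 m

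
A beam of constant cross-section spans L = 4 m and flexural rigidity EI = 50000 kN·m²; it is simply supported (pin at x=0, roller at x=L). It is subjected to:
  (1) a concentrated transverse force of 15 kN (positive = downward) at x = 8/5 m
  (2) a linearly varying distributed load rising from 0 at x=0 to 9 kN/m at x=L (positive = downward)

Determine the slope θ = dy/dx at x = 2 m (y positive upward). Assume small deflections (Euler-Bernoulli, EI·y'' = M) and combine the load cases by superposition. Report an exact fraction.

Load 1 — point force P=15 kN at a=8/5 m (b=L-a=12/5):
  θ_1 = -Pa(2L²-6Lx+3x²+a²)/(6LEI)  [x>a] = -15·(8/5)·(2·4²-6·4·2+3·2²+(8/5)²)/(6·4·50000) = 9/312500 rad
Load 2 — triangular load w₀=9 kN/m (0→w₀ over full span):
  θ_2 = -w₀(7L⁴-30L²x²+15x⁴)/(360LEI) = -9·(7·4⁴-30·4²·2²+15·2⁴)/(360·4·50000) = -7/500000 rad
Superposition: θ = Σ θ_i = 37/2500000 rad ≈ 0.000015 rad

θ(2) = 37/2500000 rad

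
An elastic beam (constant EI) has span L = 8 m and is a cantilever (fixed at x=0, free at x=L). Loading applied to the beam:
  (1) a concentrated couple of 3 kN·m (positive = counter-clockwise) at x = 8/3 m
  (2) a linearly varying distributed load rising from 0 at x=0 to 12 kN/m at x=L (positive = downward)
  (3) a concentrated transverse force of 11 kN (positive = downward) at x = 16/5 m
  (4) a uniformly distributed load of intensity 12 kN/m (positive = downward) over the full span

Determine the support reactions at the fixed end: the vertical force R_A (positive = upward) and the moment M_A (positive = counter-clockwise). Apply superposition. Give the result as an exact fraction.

Load 1 — applied couple M₀=3 kN·m at a=8/3 m (b=L-a=16/3):
  R_A = 0 kN
  M_A = -M₀ = -3 kN·m
Load 2 — triangular load w₀=12 kN/m (0→w₀ over full span):
  R_A = w₀L/2 = 12·8/2 = 48 kN
  M_A = w₀L²/3 = 12·8²/3 = 256 kN·m
Load 3 — point force P=11 kN at a=16/5 m (b=L-a=24/5):
  R_A = P = 11 kN
  M_A = Pa = 11·(16/5) = 176/5 kN·m
Load 4 — uniform load w=12 kN/m over full span:
  R_A = wL = 12·8 = 96 kN
  M_A = wL²/2 = 12·8²/2 = 384 kN·m
Superposition: R_A = 155 kN, M_A = 3361/5 kN·m

R_A = 155 kN, M_A = 3361/5 kN·m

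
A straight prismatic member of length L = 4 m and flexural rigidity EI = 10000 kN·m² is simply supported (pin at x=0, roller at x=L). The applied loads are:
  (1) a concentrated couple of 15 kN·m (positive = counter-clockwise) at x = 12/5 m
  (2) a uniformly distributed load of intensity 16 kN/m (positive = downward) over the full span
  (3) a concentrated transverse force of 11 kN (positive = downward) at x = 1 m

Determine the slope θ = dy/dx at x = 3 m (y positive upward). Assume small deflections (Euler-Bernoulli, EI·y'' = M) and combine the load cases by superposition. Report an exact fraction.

Load 1 — applied couple M₀=15 kN·m at a=12/5 m (b=L-a=8/5):
  θ_1 = (M₀x²/(2L)-M₀(x-a)+C₁)/EI  [x>a] with C₁=M₀(3b²-L²)/(6L)=-26/5 = (15·3²/(2·4)-15·(3-(12/5))+(-26/5))/10000 = 107/400000 rad
Load 2 — uniform load w=16 kN/m over full span:
  θ_2 = -w(L³-6Lx²+4x³)/(24EI) = -16·(4³-6·4·3²+4·3³)/(24·10000) = 11/3750 rad
Load 3 — point force P=11 kN at a=1 m (b=L-a=3):
  θ_3 = -Pa(2L²-6Lx+3x²+a²)/(6LEI)  [x>a] = -11·1·(2·4²-6·4·3+3·3²+1²)/(6·4·10000) = 11/20000 rad
Superposition: θ = Σ θ_i = 4501/1200000 rad ≈ 0.003751 rad

θ(3) = 4501/1200000 rad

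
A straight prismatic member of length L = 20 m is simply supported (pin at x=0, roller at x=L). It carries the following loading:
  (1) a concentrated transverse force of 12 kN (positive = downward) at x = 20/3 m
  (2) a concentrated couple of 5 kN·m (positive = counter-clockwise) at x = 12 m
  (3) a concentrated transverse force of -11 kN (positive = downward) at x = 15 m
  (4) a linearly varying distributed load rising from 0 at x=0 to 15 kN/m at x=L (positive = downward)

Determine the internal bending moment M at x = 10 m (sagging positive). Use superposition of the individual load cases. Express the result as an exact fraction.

Load 1 — point force P=12 kN at a=20/3 m (b=L-a=40/3):
  M_1 = Pa(L-x)/L  [x>a] = 12·(20/3)·(20-10)/20 = 40 kN·m
Load 2 — applied couple M₀=5 kN·m at a=12 m (b=L-a=8):
  M_2 = M₀x/L  [x≤a] = 5·10/20 = 5/2 kN·m
Load 3 — point force P=-11 kN at a=15 m (b=L-a=5):
  M_3 = Pbx/L  [x≤a] = (-11)·5·10/20 = -55/2 kN·m
Load 4 — triangular load w₀=15 kN/m (0→w₀ over full span):
  M_4 = w₀Lx/6 - w₀x³/(6L) = 15·20·10/6 - 15·10³/(6·20) = 375 kN·m
Superposition: M = Σ M_i = 390 kN·m ≈ 390.000000 kN·m

M(10) = 390 kN·m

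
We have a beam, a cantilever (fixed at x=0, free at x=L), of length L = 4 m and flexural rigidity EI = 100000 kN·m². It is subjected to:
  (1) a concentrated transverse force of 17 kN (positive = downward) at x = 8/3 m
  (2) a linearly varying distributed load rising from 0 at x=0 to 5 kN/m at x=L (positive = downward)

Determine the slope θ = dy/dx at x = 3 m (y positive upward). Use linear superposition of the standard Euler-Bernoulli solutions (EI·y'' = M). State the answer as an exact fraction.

Load 1 — point force P=17 kN at a=8/3 m (b=L-a=4/3):
  θ_1 = -Pa²/(2EI)  [x>a] = -17·(8/3)²/(2·100000) = -17/28125 rad
Load 2 — triangular load w₀=5 kN/m (0→w₀ over full span):
  θ_2 = (w₀Lx²/4-w₀L²x/3-w₀x⁴/(24L))/EI = (5·4·3²/4-5·4²·3/3-5·3⁴/(24·4))/100000 = -251/640000 rad
Superposition: θ = Σ θ_i = -28703/28800000 rad ≈ -0.000997 rad

θ(3) = -28703/28800000 rad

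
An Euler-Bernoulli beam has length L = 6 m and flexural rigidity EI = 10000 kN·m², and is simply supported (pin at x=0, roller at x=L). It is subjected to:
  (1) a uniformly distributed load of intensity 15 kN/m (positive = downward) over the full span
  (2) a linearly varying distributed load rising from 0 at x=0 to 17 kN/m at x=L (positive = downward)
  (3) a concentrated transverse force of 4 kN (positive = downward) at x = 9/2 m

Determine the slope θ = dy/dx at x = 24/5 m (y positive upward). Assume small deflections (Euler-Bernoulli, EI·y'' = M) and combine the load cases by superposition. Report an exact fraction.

Load 1 — uniform load w=15 kN/m over full span:
  θ_1 = -w(L³-6Lx²+4x³)/(24EI) = -15·(6³-6·6·(24/5)²+4·(24/5)³)/(24·10000) = 2673/250000 rad
Load 2 — triangular load w₀=17 kN/m (0→w₀ over full span):
  θ_2 = -w₀(7L⁴-30L²x²+15x⁴)/(360LEI) = -17·(7·6⁴-30·6²·(24/5)²+15·(24/5)⁴)/(360·6·10000) = 38607/6250000 rad
Load 3 — point force P=4 kN at a=9/2 m (b=L-a=3/2):
  θ_3 = -Pa(2L²-6Lx+3x²+a²)/(6LEI)  [x>a] = -4·(9/2)·(2·6²-6·6·(24/5)+3·(24/5)²+(9/2)²)/(6·6·10000) = 1143/2000000 rad
Superposition: θ = Σ θ_i = 872031/50000000 rad ≈ 0.017441 rad

θ(24/5) = 872031/50000000 rad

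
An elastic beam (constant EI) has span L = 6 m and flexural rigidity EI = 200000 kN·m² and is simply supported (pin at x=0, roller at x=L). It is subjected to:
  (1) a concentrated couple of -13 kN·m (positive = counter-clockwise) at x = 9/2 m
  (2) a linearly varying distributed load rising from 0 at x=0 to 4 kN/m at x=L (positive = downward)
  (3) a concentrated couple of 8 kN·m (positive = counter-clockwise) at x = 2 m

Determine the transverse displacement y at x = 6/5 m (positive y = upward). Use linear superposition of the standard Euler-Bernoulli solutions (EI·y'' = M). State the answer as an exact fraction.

y(6/5) = -423353/25000000000 m

Load 1 — applied couple M₀=-13 kN·m at a=9/2 m (b=L-a=3/2):
  y_1 = (M₀x³/(6L)+C₁x)/EI  [x≤a] with C₁=M₀(3b²-L²)/(6L)=169/16 = ((-13)·(6/5)³/(6·6)+(169/16)·(6/5))/200000 = 12051/200000000 m
Load 2 — triangular load w₀=4 kN/m (0→w₀ over full span):
  y_2 = -w₀x(7L⁴-10L²x²+3x⁴)/(360LEI) = -4·(6/5)·(7·6⁴-10·6²·(6/5)²+3·(6/5)⁴)/(360·6·200000) = -4644/48828125 m
Load 3 — applied couple M₀=8 kN·m at a=2 m (b=L-a=4):
  y_3 = (M₀x³/(6L)+C₁x)/EI  [x≤a] with C₁=M₀(3b²-L²)/(6L)=8/3 = (8·(6/5)³/(6·6)+(8/3)·(6/5))/200000 = 7/390625 m
Superposition: y = Σ y_i = -423353/25000000000 m ≈ -0.000017 m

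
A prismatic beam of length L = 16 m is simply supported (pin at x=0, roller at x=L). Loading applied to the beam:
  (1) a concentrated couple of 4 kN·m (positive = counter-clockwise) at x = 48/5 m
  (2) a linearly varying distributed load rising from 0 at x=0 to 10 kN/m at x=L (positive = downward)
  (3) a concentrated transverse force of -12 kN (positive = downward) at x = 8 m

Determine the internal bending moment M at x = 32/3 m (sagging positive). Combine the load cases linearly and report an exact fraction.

Load 1 — applied couple M₀=4 kN·m at a=48/5 m (b=L-a=32/5):
  M_1 = M₀x/L - M₀  [x>a] = 4·(32/3)/16 - 4 = -4/3 kN·m
Load 2 — triangular load w₀=10 kN/m (0→w₀ over full span):
  M_2 = w₀Lx/6 - w₀x³/(6L) = 10·16·(32/3)/6 - 10·(32/3)³/(6·16) = 12800/81 kN·m
Load 3 — point force P=-12 kN at a=8 m (b=L-a=8):
  M_3 = Pa(L-x)/L  [x>a] = (-12)·8·(16-(32/3))/16 = -32 kN·m
Superposition: M = Σ M_i = 10100/81 kN·m ≈ 124.691358 kN·m

M(32/3) = 10100/81 kN·m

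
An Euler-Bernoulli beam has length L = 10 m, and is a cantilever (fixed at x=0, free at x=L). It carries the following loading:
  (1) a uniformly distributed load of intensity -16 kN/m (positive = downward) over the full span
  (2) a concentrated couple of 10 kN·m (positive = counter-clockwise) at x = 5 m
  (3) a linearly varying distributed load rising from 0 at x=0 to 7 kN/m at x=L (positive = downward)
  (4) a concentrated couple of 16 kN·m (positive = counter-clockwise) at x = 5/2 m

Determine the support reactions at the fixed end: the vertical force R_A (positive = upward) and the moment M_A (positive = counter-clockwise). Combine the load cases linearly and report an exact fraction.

Load 1 — uniform load w=-16 kN/m over full span:
  R_A = wL = (-16)·10 = -160 kN
  M_A = wL²/2 = (-16)·10²/2 = -800 kN·m
Load 2 — applied couple M₀=10 kN·m at a=5 m (b=L-a=5):
  R_A = 0 kN
  M_A = -M₀ = -10 kN·m
Load 3 — triangular load w₀=7 kN/m (0→w₀ over full span):
  R_A = w₀L/2 = 7·10/2 = 35 kN
  M_A = w₀L²/3 = 7·10²/3 = 700/3 kN·m
Load 4 — applied couple M₀=16 kN·m at a=5/2 m (b=L-a=15/2):
  R_A = 0 kN
  M_A = -M₀ = -16 kN·m
Superposition: R_A = -125 kN, M_A = -1778/3 kN·m

R_A = -125 kN, M_A = -1778/3 kN·m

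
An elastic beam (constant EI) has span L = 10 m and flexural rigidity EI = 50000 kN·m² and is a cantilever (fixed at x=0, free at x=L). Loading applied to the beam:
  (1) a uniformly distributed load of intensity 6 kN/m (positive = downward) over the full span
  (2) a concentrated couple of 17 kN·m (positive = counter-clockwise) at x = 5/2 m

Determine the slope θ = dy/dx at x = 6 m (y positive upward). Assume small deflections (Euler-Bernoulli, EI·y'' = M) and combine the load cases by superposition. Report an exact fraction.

Load 1 — uniform load w=6 kN/m over full span:
  θ_1 = -wx(x²-3Lx+3L²)/(6EI) = -6·6·(6²-3·10·6+3·10²)/(6·50000) = -117/6250 rad
Load 2 — applied couple M₀=17 kN·m at a=5/2 m (b=L-a=15/2):
  θ_2 = M₀a/EI  [x>a] = 17·(5/2)/50000 = 17/20000 rad
Superposition: θ = Σ θ_i = -1787/100000 rad ≈ -0.017870 rad

θ(6) = -1787/100000 rad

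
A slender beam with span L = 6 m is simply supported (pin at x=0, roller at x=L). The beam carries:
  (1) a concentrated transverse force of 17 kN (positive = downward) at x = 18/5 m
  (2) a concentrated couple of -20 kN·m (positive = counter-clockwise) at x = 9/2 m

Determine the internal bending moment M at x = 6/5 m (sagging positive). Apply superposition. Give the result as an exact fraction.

M(6/5) = 104/25 kN·m

Load 1 — point force P=17 kN at a=18/5 m (b=L-a=12/5):
  M_1 = Pbx/L  [x≤a] = 17·(12/5)·(6/5)/6 = 204/25 kN·m
Load 2 — applied couple M₀=-20 kN·m at a=9/2 m (b=L-a=3/2):
  M_2 = M₀x/L  [x≤a] = (-20)·(6/5)/6 = -4 kN·m
Superposition: M = Σ M_i = 104/25 kN·m ≈ 4.160000 kN·m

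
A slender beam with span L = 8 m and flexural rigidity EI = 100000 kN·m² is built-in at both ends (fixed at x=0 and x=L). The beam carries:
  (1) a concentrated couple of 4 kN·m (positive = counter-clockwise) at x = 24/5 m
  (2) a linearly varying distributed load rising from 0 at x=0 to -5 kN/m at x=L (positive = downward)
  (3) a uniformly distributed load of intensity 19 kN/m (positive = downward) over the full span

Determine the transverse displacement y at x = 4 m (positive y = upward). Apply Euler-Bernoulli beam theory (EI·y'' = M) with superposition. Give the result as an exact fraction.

y(4) = -279/156250 m

Load 1 — applied couple M₀=4 kN·m at a=24/5 m (b=L-a=16/5):
  y_1 = (R_Ax³/6 - M_Ax²/2)/EI  [x≤a] with R_A=18/25, M_A=32/25 = ((18/25)·4³/6 - (32/25)·4²/2)/100000 = -2/78125 m
Load 2 — triangular load w₀=-5 kN/m (0→w₀ over full span):
  y_2 = -w₀x²(L-x)²(x+2L)/(120LEI) = -(-5)·4²·(8-4)²·(4+2·8)/(120·8·100000) = 1/3750 m
Load 3 — uniform load w=19 kN/m over full span:
  y_3 = -wx²(L-x)²/(24EI) = -19·4²·(8-4)²/(24·100000) = -19/9375 m
Superposition: y = Σ y_i = -279/156250 m ≈ -0.001786 m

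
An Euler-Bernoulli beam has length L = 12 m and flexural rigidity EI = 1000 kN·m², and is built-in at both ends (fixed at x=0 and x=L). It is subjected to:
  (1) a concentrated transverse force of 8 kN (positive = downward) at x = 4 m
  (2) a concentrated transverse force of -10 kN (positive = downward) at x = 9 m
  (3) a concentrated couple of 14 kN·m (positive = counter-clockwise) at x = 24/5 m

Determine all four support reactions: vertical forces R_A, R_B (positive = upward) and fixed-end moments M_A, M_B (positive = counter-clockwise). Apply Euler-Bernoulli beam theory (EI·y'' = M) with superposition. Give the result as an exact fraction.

Load 1 — point force P=8 kN at a=4 m (b=L-a=8):
  R_A = Pb²(3a+b)/L³ = 8·8²·(3·4+8)/12³ = 160/27 kN
  M_A = Pab²/L² = 8·4·8²/12² = 128/9 kN·m
  R_B = Pa²(a+3b)/L³ = 8·4²·(4+3·8)/12³ = 56/27 kN
  M_B = -Pa²b/L² = -8·4²·8/12² = -64/9 kN·m
Load 2 — point force P=-10 kN at a=9 m (b=L-a=3):
  R_A = Pb²(3a+b)/L³ = (-10)·3²·(3·9+3)/12³ = -25/16 kN
  M_A = Pab²/L² = (-10)·9·3²/12² = -45/8 kN·m
  R_B = Pa²(a+3b)/L³ = (-10)·9²·(9+3·3)/12³ = -135/16 kN
  M_B = -Pa²b/L² = -(-10)·9²·3/12² = 135/8 kN·m
Load 3 — applied couple M₀=14 kN·m at a=24/5 m (b=L-a=36/5):
  R_A = 6M₀ab/L³ = 6·14·(24/5)·(36/5)/12³ = 42/25 kN
  M_A = M₀b(2a-b)/L² = 14·(36/5)·(2·(24/5)-(36/5))/12² = 42/25 kN·m
  R_B = -6M₀ab/L³ = -6·14·(24/5)·(36/5)/12³ = -42/25 kN
  M_B = M₀a(2b-a)/L² = 14·(24/5)·(2·(36/5)-(24/5))/12² = 112/25 kN·m
Superposition: R_A = 65269/10800 kN, M_A = 18499/1800 kN·m, R_B = -86869/10800 kN, M_B = 25639/1800 kN·m

R_A = 65269/10800 kN, M_A = 18499/1800 kN·m, R_B = -86869/10800 kN, M_B = 25639/1800 kN·m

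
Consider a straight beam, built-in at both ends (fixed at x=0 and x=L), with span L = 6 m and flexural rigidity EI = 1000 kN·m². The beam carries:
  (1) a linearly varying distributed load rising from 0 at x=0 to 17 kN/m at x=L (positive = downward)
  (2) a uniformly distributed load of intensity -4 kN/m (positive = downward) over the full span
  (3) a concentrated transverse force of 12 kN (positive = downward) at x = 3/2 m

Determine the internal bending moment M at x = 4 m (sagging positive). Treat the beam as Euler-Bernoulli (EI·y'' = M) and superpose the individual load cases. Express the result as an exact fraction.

Load 1 — triangular load w₀=17 kN/m (0→w₀ over full span):
  M_1 = 3w₀Lx/20 - w₀L²/30 - w₀x³/(6L) = 3·17·6·4/20 - 17·6²/30 - 17·4³/(6·6) = 476/45 kN·m
Load 2 — uniform load w=-4 kN/m over full span:
  M_2 = wLx/2 - wL²/12 - wx²/2 = (-4)·6·4/2 - (-4)·6²/12 - (-4)·4²/2 = -4 kN·m
Load 3 — point force P=12 kN at a=3/2 m (b=L-a=9/2):
  M_3 = Pa²(a+3b)(L-x)/L³ - Pa²b/L²  [x>a] = 12·(3/2)²·((3/2)+3·(9/2))·(6-4)/6³ - 12·(3/2)²·(9/2)/6² = 3/8 kN·m
Superposition: M = Σ M_i = 2503/360 kN·m ≈ 6.952778 kN·m

M(4) = 2503/360 kN·m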